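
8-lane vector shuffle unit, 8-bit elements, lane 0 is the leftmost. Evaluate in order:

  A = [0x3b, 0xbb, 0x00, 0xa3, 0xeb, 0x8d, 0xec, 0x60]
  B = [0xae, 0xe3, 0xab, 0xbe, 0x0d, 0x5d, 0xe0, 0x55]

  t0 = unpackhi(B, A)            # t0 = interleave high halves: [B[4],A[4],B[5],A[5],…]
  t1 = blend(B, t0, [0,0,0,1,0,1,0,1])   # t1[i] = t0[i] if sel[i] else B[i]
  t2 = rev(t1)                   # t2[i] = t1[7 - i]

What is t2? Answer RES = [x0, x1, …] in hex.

t0 = [0x0d, 0xeb, 0x5d, 0x8d, 0xe0, 0xec, 0x55, 0x60]
t1 = [0xae, 0xe3, 0xab, 0x8d, 0x0d, 0xec, 0xe0, 0x60]
t2 = [0x60, 0xe0, 0xec, 0x0d, 0x8d, 0xab, 0xe3, 0xae]

RES = [ 0x60  0xe0  0xec  0x0d  0x8d  0xab  0xe3  0xae ]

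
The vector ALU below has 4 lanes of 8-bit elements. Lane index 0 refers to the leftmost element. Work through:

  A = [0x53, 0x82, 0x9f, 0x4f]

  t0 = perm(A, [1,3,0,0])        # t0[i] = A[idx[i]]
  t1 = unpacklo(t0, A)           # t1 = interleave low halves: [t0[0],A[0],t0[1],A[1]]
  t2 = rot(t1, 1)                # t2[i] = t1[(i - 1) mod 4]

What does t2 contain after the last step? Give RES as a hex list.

→ t0 |82|4f|53|53|
→ t1 |82|53|4f|82|
→ t2 |82|82|53|4f|

RES = [ 0x82  0x82  0x53  0x4f ]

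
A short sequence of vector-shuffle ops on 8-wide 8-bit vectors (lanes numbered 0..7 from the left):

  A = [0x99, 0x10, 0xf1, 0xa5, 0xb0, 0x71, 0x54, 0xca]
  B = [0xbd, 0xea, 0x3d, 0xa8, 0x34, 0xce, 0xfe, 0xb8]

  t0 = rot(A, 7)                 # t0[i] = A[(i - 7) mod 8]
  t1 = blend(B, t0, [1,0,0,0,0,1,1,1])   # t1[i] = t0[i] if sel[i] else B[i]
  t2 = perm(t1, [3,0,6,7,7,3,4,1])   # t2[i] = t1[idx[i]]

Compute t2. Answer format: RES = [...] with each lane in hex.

RES = [ 0xa8  0x10  0xca  0x99  0x99  0xa8  0x34  0xea ]

  t0: 10 f1 a5 b0 71 54 ca 99
  t1: 10 ea 3d a8 34 54 ca 99
  t2: a8 10 ca 99 99 a8 34 ea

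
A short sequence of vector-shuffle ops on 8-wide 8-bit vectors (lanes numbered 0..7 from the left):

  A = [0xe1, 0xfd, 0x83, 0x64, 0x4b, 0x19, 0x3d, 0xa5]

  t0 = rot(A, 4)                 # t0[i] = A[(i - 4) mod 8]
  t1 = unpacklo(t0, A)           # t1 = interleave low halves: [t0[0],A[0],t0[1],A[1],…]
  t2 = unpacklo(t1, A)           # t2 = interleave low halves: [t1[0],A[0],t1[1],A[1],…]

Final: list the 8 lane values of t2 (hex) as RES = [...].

t0 = [0x4b, 0x19, 0x3d, 0xa5, 0xe1, 0xfd, 0x83, 0x64]
t1 = [0x4b, 0xe1, 0x19, 0xfd, 0x3d, 0x83, 0xa5, 0x64]
t2 = [0x4b, 0xe1, 0xe1, 0xfd, 0x19, 0x83, 0xfd, 0x64]

RES = [ 0x4b  0xe1  0xe1  0xfd  0x19  0x83  0xfd  0x64 ]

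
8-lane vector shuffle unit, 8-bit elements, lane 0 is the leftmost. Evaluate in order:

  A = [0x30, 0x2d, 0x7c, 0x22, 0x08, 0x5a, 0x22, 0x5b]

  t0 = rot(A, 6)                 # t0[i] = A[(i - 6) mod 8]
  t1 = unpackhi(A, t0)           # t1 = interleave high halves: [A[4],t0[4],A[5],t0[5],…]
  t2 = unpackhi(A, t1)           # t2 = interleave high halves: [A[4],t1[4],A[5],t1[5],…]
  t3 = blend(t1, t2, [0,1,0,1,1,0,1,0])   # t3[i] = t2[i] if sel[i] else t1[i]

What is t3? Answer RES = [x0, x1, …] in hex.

RES = [ 0x08  0x22  0x5a  0x30  0x22  0x30  0x5b  0x2d ]

→ t0 |7c|22|08|5a|22|5b|30|2d|
→ t1 |08|22|5a|5b|22|30|5b|2d|
→ t2 |08|22|5a|30|22|5b|5b|2d|
→ t3 |08|22|5a|30|22|30|5b|2d|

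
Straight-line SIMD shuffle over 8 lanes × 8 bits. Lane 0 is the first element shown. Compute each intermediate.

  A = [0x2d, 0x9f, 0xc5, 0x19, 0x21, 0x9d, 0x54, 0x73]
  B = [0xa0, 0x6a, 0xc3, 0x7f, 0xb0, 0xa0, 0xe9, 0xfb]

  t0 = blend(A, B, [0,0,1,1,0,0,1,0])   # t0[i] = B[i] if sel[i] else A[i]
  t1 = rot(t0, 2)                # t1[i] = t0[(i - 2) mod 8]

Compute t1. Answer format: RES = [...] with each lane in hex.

RES = [ 0xe9  0x73  0x2d  0x9f  0xc3  0x7f  0x21  0x9d ]

t0 = [0x2d, 0x9f, 0xc3, 0x7f, 0x21, 0x9d, 0xe9, 0x73]
t1 = [0xe9, 0x73, 0x2d, 0x9f, 0xc3, 0x7f, 0x21, 0x9d]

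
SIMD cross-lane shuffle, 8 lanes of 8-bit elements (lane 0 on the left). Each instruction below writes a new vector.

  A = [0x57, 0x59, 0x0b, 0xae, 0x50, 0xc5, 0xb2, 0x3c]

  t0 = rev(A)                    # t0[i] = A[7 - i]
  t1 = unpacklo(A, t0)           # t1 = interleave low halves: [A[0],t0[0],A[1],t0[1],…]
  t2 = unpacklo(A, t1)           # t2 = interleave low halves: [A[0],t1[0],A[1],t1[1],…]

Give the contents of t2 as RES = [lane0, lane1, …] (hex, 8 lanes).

RES = [0x57, 0x57, 0x59, 0x3c, 0x0b, 0x59, 0xae, 0xb2]

t0 = [0x3c, 0xb2, 0xc5, 0x50, 0xae, 0x0b, 0x59, 0x57]
t1 = [0x57, 0x3c, 0x59, 0xb2, 0x0b, 0xc5, 0xae, 0x50]
t2 = [0x57, 0x57, 0x59, 0x3c, 0x0b, 0x59, 0xae, 0xb2]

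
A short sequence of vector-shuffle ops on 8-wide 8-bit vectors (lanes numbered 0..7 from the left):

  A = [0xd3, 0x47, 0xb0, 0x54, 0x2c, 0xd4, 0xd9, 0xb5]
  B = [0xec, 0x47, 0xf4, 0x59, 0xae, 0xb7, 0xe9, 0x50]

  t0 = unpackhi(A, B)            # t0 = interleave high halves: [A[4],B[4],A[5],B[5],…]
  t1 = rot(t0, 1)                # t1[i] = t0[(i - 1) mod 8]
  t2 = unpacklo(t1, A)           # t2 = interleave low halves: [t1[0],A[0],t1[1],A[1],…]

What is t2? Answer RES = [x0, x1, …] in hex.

RES = [ 0x50  0xd3  0x2c  0x47  0xae  0xb0  0xd4  0x54 ]

t0 = [0x2c, 0xae, 0xd4, 0xb7, 0xd9, 0xe9, 0xb5, 0x50]
t1 = [0x50, 0x2c, 0xae, 0xd4, 0xb7, 0xd9, 0xe9, 0xb5]
t2 = [0x50, 0xd3, 0x2c, 0x47, 0xae, 0xb0, 0xd4, 0x54]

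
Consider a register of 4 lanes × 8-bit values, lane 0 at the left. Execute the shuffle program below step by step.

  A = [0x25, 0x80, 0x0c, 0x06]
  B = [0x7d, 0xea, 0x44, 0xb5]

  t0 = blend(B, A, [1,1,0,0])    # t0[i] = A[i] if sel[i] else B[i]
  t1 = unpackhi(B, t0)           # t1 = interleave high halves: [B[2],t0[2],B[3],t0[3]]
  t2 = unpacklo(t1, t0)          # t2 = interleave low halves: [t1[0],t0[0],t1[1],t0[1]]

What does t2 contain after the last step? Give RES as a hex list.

  t0: 25 80 44 b5
  t1: 44 44 b5 b5
  t2: 44 25 44 80

RES = [ 0x44  0x25  0x44  0x80 ]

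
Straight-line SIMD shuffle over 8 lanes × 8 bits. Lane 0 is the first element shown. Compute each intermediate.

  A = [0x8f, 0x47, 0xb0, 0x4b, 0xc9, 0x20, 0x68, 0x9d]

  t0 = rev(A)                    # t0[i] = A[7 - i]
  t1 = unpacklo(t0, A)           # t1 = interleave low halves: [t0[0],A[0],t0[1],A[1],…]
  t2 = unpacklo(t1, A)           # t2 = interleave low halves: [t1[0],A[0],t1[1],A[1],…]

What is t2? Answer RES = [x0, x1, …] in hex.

RES = [ 0x9d  0x8f  0x8f  0x47  0x68  0xb0  0x47  0x4b ]

→ t0 |9d|68|20|c9|4b|b0|47|8f|
→ t1 |9d|8f|68|47|20|b0|c9|4b|
→ t2 |9d|8f|8f|47|68|b0|47|4b|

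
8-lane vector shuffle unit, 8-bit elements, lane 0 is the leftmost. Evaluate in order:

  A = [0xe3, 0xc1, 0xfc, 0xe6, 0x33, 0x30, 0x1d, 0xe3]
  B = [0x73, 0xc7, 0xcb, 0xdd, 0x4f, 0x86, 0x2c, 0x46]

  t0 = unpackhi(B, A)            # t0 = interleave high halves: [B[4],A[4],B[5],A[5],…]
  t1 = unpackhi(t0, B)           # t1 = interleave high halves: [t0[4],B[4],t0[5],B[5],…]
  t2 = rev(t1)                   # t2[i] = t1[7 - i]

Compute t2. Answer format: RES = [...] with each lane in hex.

t0 = [0x4f, 0x33, 0x86, 0x30, 0x2c, 0x1d, 0x46, 0xe3]
t1 = [0x2c, 0x4f, 0x1d, 0x86, 0x46, 0x2c, 0xe3, 0x46]
t2 = [0x46, 0xe3, 0x2c, 0x46, 0x86, 0x1d, 0x4f, 0x2c]

RES = [0x46, 0xe3, 0x2c, 0x46, 0x86, 0x1d, 0x4f, 0x2c]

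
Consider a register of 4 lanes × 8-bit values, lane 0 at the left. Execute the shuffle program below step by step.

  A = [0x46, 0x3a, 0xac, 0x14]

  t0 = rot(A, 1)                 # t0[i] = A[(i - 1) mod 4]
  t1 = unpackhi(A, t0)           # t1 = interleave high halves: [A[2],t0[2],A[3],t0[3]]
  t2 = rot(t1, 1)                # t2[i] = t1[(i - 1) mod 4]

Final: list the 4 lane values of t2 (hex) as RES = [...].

RES = [0xac, 0xac, 0x3a, 0x14]

  t0: 14 46 3a ac
  t1: ac 3a 14 ac
  t2: ac ac 3a 14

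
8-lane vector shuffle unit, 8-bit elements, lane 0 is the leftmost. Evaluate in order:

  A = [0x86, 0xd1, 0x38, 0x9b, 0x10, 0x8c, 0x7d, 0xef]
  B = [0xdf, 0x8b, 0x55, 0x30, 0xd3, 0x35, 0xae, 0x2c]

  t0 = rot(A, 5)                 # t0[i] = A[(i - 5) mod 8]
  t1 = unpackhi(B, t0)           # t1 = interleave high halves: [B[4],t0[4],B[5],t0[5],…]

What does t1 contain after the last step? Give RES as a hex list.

RES = [ 0xd3  0xef  0x35  0x86  0xae  0xd1  0x2c  0x38 ]

t0 = [0x9b, 0x10, 0x8c, 0x7d, 0xef, 0x86, 0xd1, 0x38]
t1 = [0xd3, 0xef, 0x35, 0x86, 0xae, 0xd1, 0x2c, 0x38]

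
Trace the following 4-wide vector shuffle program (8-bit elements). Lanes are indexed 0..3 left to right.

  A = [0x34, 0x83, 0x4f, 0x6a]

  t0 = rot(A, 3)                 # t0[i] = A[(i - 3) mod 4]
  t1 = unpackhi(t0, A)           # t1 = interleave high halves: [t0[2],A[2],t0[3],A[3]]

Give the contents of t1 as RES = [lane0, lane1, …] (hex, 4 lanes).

RES = [ 0x6a  0x4f  0x34  0x6a ]

  t0: 83 4f 6a 34
  t1: 6a 4f 34 6a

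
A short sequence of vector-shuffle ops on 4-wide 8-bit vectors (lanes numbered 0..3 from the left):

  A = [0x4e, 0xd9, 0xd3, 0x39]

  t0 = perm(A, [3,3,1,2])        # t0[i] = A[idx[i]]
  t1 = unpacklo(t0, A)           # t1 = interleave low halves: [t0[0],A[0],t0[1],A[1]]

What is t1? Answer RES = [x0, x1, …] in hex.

  t0: 39 39 d9 d3
  t1: 39 4e 39 d9

RES = [ 0x39  0x4e  0x39  0xd9 ]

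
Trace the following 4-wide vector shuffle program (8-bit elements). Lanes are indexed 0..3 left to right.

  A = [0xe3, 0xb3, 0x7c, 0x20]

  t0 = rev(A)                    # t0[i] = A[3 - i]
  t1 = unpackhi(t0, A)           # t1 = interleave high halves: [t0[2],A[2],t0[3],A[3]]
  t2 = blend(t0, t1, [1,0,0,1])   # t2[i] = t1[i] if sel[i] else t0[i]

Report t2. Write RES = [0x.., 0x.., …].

RES = [0xb3, 0x7c, 0xb3, 0x20]

→ t0 |20|7c|b3|e3|
→ t1 |b3|7c|e3|20|
→ t2 |b3|7c|b3|20|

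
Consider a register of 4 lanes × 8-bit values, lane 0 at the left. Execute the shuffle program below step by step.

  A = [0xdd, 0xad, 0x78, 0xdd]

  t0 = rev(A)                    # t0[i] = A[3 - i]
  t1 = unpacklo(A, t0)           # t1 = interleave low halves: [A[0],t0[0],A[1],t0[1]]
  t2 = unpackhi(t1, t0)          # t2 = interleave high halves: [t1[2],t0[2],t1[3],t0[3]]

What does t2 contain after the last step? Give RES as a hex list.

RES = [ 0xad  0xad  0x78  0xdd ]

  t0: dd 78 ad dd
  t1: dd dd ad 78
  t2: ad ad 78 dd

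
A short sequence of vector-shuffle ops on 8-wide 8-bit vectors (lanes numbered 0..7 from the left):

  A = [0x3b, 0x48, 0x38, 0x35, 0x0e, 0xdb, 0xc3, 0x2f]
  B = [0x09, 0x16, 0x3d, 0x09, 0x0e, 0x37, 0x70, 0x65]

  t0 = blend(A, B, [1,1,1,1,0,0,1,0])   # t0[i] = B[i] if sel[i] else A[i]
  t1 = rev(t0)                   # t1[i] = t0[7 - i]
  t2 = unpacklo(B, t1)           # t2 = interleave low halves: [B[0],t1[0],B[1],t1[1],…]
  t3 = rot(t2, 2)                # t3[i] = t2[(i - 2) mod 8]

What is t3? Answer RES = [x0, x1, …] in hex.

t0 = [0x09, 0x16, 0x3d, 0x09, 0x0e, 0xdb, 0x70, 0x2f]
t1 = [0x2f, 0x70, 0xdb, 0x0e, 0x09, 0x3d, 0x16, 0x09]
t2 = [0x09, 0x2f, 0x16, 0x70, 0x3d, 0xdb, 0x09, 0x0e]
t3 = [0x09, 0x0e, 0x09, 0x2f, 0x16, 0x70, 0x3d, 0xdb]

RES = [0x09, 0x0e, 0x09, 0x2f, 0x16, 0x70, 0x3d, 0xdb]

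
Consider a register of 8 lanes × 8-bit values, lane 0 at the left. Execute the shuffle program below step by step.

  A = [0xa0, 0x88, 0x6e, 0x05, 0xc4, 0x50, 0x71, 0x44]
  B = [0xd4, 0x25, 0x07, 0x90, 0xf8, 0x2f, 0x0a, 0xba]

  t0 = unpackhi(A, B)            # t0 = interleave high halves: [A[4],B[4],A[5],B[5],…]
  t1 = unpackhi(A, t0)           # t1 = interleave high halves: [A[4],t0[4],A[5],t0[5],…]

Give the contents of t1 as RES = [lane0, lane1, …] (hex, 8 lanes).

RES = [ 0xc4  0x71  0x50  0x0a  0x71  0x44  0x44  0xba ]

  t0: c4 f8 50 2f 71 0a 44 ba
  t1: c4 71 50 0a 71 44 44 ba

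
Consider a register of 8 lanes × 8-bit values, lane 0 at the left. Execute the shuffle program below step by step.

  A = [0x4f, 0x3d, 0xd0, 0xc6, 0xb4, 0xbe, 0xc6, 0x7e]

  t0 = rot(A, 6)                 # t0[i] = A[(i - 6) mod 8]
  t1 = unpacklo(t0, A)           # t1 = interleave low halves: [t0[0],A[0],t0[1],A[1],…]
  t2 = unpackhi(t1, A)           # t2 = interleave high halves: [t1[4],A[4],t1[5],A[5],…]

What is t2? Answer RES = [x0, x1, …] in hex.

  t0: d0 c6 b4 be c6 7e 4f 3d
  t1: d0 4f c6 3d b4 d0 be c6
  t2: b4 b4 d0 be be c6 c6 7e

RES = [0xb4, 0xb4, 0xd0, 0xbe, 0xbe, 0xc6, 0xc6, 0x7e]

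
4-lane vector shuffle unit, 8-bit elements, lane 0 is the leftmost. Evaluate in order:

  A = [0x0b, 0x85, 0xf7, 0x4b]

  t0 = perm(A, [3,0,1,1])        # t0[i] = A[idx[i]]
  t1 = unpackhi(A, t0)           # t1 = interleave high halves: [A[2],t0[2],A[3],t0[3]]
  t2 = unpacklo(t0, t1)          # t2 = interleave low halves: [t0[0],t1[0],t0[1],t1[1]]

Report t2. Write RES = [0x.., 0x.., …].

RES = [ 0x4b  0xf7  0x0b  0x85 ]

t0 = [0x4b, 0x0b, 0x85, 0x85]
t1 = [0xf7, 0x85, 0x4b, 0x85]
t2 = [0x4b, 0xf7, 0x0b, 0x85]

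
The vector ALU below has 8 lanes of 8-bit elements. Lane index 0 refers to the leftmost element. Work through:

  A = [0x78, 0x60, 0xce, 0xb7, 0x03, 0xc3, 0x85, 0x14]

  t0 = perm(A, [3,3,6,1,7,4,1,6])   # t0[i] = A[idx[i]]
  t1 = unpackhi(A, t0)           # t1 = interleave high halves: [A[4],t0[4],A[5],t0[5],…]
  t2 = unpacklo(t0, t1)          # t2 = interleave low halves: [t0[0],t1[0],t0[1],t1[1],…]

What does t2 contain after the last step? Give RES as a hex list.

  t0: b7 b7 85 60 14 03 60 85
  t1: 03 14 c3 03 85 60 14 85
  t2: b7 03 b7 14 85 c3 60 03

RES = [0xb7, 0x03, 0xb7, 0x14, 0x85, 0xc3, 0x60, 0x03]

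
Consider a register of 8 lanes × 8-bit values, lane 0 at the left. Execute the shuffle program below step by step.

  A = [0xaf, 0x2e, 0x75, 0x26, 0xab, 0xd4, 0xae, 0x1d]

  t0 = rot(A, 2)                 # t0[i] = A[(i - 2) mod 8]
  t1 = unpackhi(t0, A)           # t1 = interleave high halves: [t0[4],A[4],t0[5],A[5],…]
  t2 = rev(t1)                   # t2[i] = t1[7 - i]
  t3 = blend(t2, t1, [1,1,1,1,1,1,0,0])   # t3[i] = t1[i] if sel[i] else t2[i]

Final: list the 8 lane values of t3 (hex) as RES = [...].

t0 = [0xae, 0x1d, 0xaf, 0x2e, 0x75, 0x26, 0xab, 0xd4]
t1 = [0x75, 0xab, 0x26, 0xd4, 0xab, 0xae, 0xd4, 0x1d]
t2 = [0x1d, 0xd4, 0xae, 0xab, 0xd4, 0x26, 0xab, 0x75]
t3 = [0x75, 0xab, 0x26, 0xd4, 0xab, 0xae, 0xab, 0x75]

RES = [ 0x75  0xab  0x26  0xd4  0xab  0xae  0xab  0x75 ]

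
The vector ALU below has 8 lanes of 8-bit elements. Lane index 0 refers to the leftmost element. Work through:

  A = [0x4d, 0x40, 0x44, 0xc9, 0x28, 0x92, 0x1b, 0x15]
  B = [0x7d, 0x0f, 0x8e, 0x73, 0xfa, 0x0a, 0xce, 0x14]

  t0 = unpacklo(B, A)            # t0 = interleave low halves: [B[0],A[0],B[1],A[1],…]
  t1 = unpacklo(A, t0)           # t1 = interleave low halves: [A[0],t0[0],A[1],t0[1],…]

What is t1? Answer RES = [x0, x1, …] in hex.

RES = [0x4d, 0x7d, 0x40, 0x4d, 0x44, 0x0f, 0xc9, 0x40]

→ t0 |7d|4d|0f|40|8e|44|73|c9|
→ t1 |4d|7d|40|4d|44|0f|c9|40|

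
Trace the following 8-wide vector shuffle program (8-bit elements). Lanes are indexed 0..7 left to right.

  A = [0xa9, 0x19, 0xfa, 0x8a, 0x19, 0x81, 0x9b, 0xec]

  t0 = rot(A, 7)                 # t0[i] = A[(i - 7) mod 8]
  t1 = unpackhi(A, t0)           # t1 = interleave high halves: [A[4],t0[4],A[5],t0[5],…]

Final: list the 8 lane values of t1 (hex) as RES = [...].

RES = [ 0x19  0x81  0x81  0x9b  0x9b  0xec  0xec  0xa9 ]

t0 = [0x19, 0xfa, 0x8a, 0x19, 0x81, 0x9b, 0xec, 0xa9]
t1 = [0x19, 0x81, 0x81, 0x9b, 0x9b, 0xec, 0xec, 0xa9]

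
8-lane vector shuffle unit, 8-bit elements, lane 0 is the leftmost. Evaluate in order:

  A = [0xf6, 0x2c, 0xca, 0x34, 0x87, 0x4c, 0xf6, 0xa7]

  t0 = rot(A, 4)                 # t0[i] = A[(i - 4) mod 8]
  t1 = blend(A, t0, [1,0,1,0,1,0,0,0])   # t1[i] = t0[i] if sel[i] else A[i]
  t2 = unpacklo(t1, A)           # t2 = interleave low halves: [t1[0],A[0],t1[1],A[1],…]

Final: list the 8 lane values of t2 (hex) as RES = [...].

  t0: 87 4c f6 a7 f6 2c ca 34
  t1: 87 2c f6 34 f6 4c f6 a7
  t2: 87 f6 2c 2c f6 ca 34 34

RES = [ 0x87  0xf6  0x2c  0x2c  0xf6  0xca  0x34  0x34 ]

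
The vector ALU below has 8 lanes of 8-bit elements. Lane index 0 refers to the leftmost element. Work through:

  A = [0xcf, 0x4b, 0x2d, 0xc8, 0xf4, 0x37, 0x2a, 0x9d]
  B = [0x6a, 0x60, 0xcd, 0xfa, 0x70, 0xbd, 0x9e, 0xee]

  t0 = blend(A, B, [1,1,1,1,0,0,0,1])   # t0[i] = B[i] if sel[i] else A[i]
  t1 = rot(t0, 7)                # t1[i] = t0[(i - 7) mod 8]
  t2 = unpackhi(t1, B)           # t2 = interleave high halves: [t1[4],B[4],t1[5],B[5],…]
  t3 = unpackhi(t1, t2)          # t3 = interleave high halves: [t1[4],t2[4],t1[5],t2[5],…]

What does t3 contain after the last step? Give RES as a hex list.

RES = [0x37, 0xee, 0x2a, 0x9e, 0xee, 0x6a, 0x6a, 0xee]

→ t0 |6a|60|cd|fa|f4|37|2a|ee|
→ t1 |60|cd|fa|f4|37|2a|ee|6a|
→ t2 |37|70|2a|bd|ee|9e|6a|ee|
→ t3 |37|ee|2a|9e|ee|6a|6a|ee|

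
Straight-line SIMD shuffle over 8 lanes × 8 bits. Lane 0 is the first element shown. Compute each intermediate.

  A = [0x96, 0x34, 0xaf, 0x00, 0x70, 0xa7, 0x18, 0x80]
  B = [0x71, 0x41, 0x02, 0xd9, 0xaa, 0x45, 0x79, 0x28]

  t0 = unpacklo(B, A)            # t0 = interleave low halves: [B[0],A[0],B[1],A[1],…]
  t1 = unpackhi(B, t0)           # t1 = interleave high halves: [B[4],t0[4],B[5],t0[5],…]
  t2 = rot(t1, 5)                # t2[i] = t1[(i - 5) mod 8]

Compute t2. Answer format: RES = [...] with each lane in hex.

RES = [ 0xaf  0x79  0xd9  0x28  0x00  0xaa  0x02  0x45 ]

  t0: 71 96 41 34 02 af d9 00
  t1: aa 02 45 af 79 d9 28 00
  t2: af 79 d9 28 00 aa 02 45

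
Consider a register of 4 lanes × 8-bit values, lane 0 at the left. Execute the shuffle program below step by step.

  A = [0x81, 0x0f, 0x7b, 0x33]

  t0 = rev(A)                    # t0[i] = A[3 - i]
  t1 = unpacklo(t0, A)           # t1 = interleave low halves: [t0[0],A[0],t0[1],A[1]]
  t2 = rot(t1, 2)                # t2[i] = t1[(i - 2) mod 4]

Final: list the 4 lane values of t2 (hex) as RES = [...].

RES = [ 0x7b  0x0f  0x33  0x81 ]

→ t0 |33|7b|0f|81|
→ t1 |33|81|7b|0f|
→ t2 |7b|0f|33|81|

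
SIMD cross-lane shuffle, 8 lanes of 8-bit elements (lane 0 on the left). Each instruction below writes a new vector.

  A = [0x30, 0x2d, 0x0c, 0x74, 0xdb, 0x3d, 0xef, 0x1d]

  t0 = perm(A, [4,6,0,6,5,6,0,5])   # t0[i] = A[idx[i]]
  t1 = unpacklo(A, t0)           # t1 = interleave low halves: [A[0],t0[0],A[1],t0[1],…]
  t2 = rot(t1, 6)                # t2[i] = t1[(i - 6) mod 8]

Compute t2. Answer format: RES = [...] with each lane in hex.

RES = [0x2d, 0xef, 0x0c, 0x30, 0x74, 0xef, 0x30, 0xdb]

t0 = [0xdb, 0xef, 0x30, 0xef, 0x3d, 0xef, 0x30, 0x3d]
t1 = [0x30, 0xdb, 0x2d, 0xef, 0x0c, 0x30, 0x74, 0xef]
t2 = [0x2d, 0xef, 0x0c, 0x30, 0x74, 0xef, 0x30, 0xdb]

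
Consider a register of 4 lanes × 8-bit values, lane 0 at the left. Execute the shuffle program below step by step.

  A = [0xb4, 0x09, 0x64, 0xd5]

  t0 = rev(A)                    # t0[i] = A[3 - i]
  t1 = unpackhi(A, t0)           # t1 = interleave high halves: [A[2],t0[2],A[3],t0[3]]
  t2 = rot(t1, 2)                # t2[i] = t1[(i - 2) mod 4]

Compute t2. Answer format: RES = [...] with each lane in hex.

  t0: d5 64 09 b4
  t1: 64 09 d5 b4
  t2: d5 b4 64 09

RES = [ 0xd5  0xb4  0x64  0x09 ]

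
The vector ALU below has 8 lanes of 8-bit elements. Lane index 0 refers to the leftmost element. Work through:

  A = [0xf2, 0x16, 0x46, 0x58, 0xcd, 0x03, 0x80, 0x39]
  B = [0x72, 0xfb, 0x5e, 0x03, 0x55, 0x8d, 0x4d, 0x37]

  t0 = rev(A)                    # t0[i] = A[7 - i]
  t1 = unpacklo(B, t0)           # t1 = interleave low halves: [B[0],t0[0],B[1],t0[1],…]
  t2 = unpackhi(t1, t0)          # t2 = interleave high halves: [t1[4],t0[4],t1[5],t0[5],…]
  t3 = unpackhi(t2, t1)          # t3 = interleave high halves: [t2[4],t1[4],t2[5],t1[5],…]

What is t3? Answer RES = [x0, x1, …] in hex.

  t0: 39 80 03 cd 58 46 16 f2
  t1: 72 39 fb 80 5e 03 03 cd
  t2: 5e 58 03 46 03 16 cd f2
  t3: 03 5e 16 03 cd 03 f2 cd

RES = [0x03, 0x5e, 0x16, 0x03, 0xcd, 0x03, 0xf2, 0xcd]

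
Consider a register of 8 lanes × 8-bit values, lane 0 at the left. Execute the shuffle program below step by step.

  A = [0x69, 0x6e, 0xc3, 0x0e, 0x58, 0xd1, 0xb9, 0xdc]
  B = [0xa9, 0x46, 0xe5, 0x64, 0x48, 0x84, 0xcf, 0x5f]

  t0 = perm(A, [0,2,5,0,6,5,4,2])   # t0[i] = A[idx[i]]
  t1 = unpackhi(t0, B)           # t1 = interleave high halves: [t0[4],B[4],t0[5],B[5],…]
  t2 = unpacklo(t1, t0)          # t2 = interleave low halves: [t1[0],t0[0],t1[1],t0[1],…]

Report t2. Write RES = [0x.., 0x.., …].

→ t0 |69|c3|d1|69|b9|d1|58|c3|
→ t1 |b9|48|d1|84|58|cf|c3|5f|
→ t2 |b9|69|48|c3|d1|d1|84|69|

RES = [0xb9, 0x69, 0x48, 0xc3, 0xd1, 0xd1, 0x84, 0x69]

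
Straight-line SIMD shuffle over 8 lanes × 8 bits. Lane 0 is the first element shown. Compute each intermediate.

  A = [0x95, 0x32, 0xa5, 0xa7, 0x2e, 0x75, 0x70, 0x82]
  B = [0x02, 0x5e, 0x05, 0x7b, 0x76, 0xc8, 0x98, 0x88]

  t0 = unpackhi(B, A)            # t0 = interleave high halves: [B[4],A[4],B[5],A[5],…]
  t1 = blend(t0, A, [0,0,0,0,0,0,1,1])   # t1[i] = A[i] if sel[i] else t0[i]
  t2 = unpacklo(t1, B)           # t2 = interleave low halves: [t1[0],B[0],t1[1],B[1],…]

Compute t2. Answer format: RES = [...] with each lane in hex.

t0 = [0x76, 0x2e, 0xc8, 0x75, 0x98, 0x70, 0x88, 0x82]
t1 = [0x76, 0x2e, 0xc8, 0x75, 0x98, 0x70, 0x70, 0x82]
t2 = [0x76, 0x02, 0x2e, 0x5e, 0xc8, 0x05, 0x75, 0x7b]

RES = [0x76, 0x02, 0x2e, 0x5e, 0xc8, 0x05, 0x75, 0x7b]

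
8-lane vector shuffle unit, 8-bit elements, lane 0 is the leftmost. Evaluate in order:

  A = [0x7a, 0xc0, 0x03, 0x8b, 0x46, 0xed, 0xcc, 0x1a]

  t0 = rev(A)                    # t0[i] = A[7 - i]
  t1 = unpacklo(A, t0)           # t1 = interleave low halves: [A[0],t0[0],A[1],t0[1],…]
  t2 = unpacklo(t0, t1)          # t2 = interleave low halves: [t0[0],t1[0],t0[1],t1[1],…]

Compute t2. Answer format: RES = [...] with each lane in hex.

→ t0 |1a|cc|ed|46|8b|03|c0|7a|
→ t1 |7a|1a|c0|cc|03|ed|8b|46|
→ t2 |1a|7a|cc|1a|ed|c0|46|cc|

RES = [0x1a, 0x7a, 0xcc, 0x1a, 0xed, 0xc0, 0x46, 0xcc]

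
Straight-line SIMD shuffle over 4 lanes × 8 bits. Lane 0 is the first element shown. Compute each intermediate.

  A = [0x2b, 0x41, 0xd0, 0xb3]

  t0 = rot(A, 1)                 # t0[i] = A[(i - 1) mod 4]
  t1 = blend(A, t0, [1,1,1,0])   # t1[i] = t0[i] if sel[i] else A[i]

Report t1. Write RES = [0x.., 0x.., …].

RES = [ 0xb3  0x2b  0x41  0xb3 ]

→ t0 |b3|2b|41|d0|
→ t1 |b3|2b|41|b3|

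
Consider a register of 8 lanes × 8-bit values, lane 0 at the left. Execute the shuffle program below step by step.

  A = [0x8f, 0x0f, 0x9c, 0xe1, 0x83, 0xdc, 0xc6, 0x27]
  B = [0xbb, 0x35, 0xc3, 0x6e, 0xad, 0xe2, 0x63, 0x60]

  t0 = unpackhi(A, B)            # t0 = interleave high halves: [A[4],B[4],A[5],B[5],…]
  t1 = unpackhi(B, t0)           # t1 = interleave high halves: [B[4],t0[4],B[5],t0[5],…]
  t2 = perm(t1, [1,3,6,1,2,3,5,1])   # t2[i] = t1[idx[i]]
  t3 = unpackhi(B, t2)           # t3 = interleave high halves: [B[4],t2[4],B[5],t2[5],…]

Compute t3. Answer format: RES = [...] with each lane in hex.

RES = [ 0xad  0xe2  0xe2  0x63  0x63  0x27  0x60  0xc6 ]

→ t0 |83|ad|dc|e2|c6|63|27|60|
→ t1 |ad|c6|e2|63|63|27|60|60|
→ t2 |c6|63|60|c6|e2|63|27|c6|
→ t3 |ad|e2|e2|63|63|27|60|c6|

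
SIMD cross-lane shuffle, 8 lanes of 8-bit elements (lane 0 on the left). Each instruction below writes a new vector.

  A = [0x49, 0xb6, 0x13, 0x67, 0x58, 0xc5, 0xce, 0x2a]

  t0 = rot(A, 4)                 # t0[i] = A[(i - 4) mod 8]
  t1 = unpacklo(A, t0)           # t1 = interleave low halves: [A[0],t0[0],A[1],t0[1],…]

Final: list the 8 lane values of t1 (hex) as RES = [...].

→ t0 |58|c5|ce|2a|49|b6|13|67|
→ t1 |49|58|b6|c5|13|ce|67|2a|

RES = [ 0x49  0x58  0xb6  0xc5  0x13  0xce  0x67  0x2a ]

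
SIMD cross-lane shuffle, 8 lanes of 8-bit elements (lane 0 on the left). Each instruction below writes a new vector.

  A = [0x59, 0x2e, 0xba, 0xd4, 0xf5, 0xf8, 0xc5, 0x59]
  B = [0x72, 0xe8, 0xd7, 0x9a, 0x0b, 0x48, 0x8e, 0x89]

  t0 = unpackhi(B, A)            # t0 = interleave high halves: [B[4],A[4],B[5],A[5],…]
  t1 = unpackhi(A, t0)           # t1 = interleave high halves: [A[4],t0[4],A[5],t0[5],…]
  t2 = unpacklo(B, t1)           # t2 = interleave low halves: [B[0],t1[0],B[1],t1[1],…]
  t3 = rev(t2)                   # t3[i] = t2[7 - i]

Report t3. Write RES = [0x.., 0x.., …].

→ t0 |0b|f5|48|f8|8e|c5|89|59|
→ t1 |f5|8e|f8|c5|c5|89|59|59|
→ t2 |72|f5|e8|8e|d7|f8|9a|c5|
→ t3 |c5|9a|f8|d7|8e|e8|f5|72|

RES = [ 0xc5  0x9a  0xf8  0xd7  0x8e  0xe8  0xf5  0x72 ]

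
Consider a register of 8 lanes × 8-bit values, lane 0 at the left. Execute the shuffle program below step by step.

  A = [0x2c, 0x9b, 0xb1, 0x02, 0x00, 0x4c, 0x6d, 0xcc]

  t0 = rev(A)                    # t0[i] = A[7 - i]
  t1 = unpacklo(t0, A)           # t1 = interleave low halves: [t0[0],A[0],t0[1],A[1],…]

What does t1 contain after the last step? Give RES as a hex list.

→ t0 |cc|6d|4c|00|02|b1|9b|2c|
→ t1 |cc|2c|6d|9b|4c|b1|00|02|

RES = [0xcc, 0x2c, 0x6d, 0x9b, 0x4c, 0xb1, 0x00, 0x02]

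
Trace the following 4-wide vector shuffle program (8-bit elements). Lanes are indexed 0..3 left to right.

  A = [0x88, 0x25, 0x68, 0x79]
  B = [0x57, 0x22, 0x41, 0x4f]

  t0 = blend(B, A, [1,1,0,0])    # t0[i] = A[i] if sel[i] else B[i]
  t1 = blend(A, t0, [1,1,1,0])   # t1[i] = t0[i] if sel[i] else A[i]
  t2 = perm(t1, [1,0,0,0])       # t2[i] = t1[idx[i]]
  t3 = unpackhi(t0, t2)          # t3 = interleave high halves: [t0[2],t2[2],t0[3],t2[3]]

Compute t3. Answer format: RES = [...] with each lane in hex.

t0 = [0x88, 0x25, 0x41, 0x4f]
t1 = [0x88, 0x25, 0x41, 0x79]
t2 = [0x25, 0x88, 0x88, 0x88]
t3 = [0x41, 0x88, 0x4f, 0x88]

RES = [ 0x41  0x88  0x4f  0x88 ]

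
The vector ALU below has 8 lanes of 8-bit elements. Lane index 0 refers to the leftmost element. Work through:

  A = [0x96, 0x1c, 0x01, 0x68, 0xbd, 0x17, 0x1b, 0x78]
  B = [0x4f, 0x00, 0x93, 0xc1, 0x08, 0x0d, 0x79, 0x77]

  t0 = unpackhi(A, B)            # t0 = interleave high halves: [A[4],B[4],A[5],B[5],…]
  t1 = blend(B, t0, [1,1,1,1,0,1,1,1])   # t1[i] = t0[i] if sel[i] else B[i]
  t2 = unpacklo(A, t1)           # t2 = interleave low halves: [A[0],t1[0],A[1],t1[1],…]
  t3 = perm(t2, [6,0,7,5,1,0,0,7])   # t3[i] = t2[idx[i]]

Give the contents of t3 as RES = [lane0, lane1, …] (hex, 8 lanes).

RES = [ 0x68  0x96  0x0d  0x17  0xbd  0x96  0x96  0x0d ]

t0 = [0xbd, 0x08, 0x17, 0x0d, 0x1b, 0x79, 0x78, 0x77]
t1 = [0xbd, 0x08, 0x17, 0x0d, 0x08, 0x79, 0x78, 0x77]
t2 = [0x96, 0xbd, 0x1c, 0x08, 0x01, 0x17, 0x68, 0x0d]
t3 = [0x68, 0x96, 0x0d, 0x17, 0xbd, 0x96, 0x96, 0x0d]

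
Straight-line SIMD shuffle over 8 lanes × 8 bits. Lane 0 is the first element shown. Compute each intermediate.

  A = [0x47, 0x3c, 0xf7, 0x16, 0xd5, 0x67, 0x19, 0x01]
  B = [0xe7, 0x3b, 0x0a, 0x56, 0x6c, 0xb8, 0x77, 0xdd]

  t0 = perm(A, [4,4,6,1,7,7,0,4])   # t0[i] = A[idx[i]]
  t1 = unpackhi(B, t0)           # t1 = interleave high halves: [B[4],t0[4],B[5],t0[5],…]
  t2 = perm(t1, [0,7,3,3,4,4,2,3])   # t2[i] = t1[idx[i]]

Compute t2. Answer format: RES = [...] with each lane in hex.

RES = [ 0x6c  0xd5  0x01  0x01  0x77  0x77  0xb8  0x01 ]

t0 = [0xd5, 0xd5, 0x19, 0x3c, 0x01, 0x01, 0x47, 0xd5]
t1 = [0x6c, 0x01, 0xb8, 0x01, 0x77, 0x47, 0xdd, 0xd5]
t2 = [0x6c, 0xd5, 0x01, 0x01, 0x77, 0x77, 0xb8, 0x01]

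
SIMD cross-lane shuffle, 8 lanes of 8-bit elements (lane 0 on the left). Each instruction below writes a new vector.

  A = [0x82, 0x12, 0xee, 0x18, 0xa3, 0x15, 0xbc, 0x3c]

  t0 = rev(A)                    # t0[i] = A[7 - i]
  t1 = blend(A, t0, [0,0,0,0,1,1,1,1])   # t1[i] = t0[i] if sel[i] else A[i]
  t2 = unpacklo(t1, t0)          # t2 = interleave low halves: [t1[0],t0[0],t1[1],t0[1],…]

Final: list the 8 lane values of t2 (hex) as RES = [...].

t0 = [0x3c, 0xbc, 0x15, 0xa3, 0x18, 0xee, 0x12, 0x82]
t1 = [0x82, 0x12, 0xee, 0x18, 0x18, 0xee, 0x12, 0x82]
t2 = [0x82, 0x3c, 0x12, 0xbc, 0xee, 0x15, 0x18, 0xa3]

RES = [0x82, 0x3c, 0x12, 0xbc, 0xee, 0x15, 0x18, 0xa3]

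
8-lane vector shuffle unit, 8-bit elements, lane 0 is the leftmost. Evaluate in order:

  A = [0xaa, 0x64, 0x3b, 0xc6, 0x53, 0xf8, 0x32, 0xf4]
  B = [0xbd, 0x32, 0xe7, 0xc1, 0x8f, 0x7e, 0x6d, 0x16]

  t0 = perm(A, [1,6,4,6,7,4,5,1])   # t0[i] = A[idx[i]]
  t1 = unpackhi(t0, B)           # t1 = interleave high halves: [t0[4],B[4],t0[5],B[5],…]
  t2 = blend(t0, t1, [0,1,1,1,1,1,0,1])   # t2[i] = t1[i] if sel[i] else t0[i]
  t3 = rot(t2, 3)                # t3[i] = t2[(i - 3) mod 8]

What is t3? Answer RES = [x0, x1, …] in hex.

RES = [0x6d, 0xf8, 0x16, 0x64, 0x8f, 0x53, 0x7e, 0xf8]

→ t0 |64|32|53|32|f4|53|f8|64|
→ t1 |f4|8f|53|7e|f8|6d|64|16|
→ t2 |64|8f|53|7e|f8|6d|f8|16|
→ t3 |6d|f8|16|64|8f|53|7e|f8|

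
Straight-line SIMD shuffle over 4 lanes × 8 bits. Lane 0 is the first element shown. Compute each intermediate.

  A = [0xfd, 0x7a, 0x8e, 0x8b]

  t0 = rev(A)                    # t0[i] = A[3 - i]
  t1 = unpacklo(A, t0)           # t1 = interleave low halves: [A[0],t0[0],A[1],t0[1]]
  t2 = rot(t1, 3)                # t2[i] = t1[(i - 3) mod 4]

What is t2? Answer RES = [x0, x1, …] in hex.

→ t0 |8b|8e|7a|fd|
→ t1 |fd|8b|7a|8e|
→ t2 |8b|7a|8e|fd|

RES = [0x8b, 0x7a, 0x8e, 0xfd]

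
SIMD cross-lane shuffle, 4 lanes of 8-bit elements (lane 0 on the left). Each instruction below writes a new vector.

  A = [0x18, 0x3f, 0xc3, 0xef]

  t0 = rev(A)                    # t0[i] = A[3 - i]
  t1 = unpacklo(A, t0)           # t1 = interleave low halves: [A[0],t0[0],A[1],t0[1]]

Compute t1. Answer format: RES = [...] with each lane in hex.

t0 = [0xef, 0xc3, 0x3f, 0x18]
t1 = [0x18, 0xef, 0x3f, 0xc3]

RES = [ 0x18  0xef  0x3f  0xc3 ]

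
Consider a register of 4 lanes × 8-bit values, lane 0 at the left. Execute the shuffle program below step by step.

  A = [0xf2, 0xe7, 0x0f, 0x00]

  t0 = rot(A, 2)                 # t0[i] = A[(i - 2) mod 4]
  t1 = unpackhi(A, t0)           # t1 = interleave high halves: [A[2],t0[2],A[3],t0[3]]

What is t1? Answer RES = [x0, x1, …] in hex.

→ t0 |0f|00|f2|e7|
→ t1 |0f|f2|00|e7|

RES = [0x0f, 0xf2, 0x00, 0xe7]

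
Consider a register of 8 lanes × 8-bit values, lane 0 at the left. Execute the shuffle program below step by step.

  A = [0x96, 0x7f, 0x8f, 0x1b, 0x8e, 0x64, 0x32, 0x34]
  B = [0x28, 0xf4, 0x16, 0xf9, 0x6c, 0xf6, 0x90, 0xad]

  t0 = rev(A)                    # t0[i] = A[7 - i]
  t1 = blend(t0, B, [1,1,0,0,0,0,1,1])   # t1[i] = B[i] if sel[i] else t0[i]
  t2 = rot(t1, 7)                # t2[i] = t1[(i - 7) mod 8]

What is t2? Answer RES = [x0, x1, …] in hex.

→ t0 |34|32|64|8e|1b|8f|7f|96|
→ t1 |28|f4|64|8e|1b|8f|90|ad|
→ t2 |f4|64|8e|1b|8f|90|ad|28|

RES = [ 0xf4  0x64  0x8e  0x1b  0x8f  0x90  0xad  0x28 ]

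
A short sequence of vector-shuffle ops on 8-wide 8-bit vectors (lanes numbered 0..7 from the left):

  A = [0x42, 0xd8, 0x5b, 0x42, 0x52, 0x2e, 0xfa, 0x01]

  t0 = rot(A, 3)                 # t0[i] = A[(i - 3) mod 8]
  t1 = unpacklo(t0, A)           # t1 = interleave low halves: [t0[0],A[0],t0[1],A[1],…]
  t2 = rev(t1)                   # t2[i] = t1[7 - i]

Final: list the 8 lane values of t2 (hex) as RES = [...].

→ t0 |2e|fa|01|42|d8|5b|42|52|
→ t1 |2e|42|fa|d8|01|5b|42|42|
→ t2 |42|42|5b|01|d8|fa|42|2e|

RES = [ 0x42  0x42  0x5b  0x01  0xd8  0xfa  0x42  0x2e ]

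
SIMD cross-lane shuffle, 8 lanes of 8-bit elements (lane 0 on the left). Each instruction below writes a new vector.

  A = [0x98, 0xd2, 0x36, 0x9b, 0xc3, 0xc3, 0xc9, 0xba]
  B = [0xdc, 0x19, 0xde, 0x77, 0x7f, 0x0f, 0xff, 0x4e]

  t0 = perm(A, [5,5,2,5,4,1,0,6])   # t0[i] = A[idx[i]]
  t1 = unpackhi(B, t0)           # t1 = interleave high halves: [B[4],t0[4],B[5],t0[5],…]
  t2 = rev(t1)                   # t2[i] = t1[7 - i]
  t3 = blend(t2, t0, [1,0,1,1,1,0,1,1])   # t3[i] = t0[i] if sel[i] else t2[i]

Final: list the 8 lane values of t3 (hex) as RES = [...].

RES = [0xc3, 0x4e, 0x36, 0xc3, 0xc3, 0x0f, 0x98, 0xc9]

t0 = [0xc3, 0xc3, 0x36, 0xc3, 0xc3, 0xd2, 0x98, 0xc9]
t1 = [0x7f, 0xc3, 0x0f, 0xd2, 0xff, 0x98, 0x4e, 0xc9]
t2 = [0xc9, 0x4e, 0x98, 0xff, 0xd2, 0x0f, 0xc3, 0x7f]
t3 = [0xc3, 0x4e, 0x36, 0xc3, 0xc3, 0x0f, 0x98, 0xc9]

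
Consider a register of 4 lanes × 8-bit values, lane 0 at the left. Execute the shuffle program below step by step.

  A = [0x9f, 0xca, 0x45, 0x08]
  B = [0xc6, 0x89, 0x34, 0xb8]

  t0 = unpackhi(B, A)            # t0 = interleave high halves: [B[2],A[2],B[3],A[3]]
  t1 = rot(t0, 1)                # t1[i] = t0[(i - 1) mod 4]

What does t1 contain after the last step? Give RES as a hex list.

  t0: 34 45 b8 08
  t1: 08 34 45 b8

RES = [0x08, 0x34, 0x45, 0xb8]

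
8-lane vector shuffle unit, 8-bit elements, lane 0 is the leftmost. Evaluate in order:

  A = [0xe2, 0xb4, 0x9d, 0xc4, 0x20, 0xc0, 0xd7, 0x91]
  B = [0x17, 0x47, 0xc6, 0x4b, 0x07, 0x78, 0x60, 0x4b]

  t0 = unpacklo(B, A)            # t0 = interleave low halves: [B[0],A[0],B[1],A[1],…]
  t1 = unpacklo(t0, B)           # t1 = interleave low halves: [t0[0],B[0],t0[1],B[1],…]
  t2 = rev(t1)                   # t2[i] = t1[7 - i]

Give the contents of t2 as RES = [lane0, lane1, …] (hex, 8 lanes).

RES = [ 0x4b  0xb4  0xc6  0x47  0x47  0xe2  0x17  0x17 ]

  t0: 17 e2 47 b4 c6 9d 4b c4
  t1: 17 17 e2 47 47 c6 b4 4b
  t2: 4b b4 c6 47 47 e2 17 17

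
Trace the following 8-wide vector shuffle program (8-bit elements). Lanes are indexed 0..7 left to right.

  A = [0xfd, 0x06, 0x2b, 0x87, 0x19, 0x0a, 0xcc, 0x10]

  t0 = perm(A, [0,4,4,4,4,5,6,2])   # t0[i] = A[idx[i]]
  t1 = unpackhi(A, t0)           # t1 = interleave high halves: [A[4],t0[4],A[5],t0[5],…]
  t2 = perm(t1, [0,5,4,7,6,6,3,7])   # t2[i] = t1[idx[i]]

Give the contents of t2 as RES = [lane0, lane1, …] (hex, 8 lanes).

t0 = [0xfd, 0x19, 0x19, 0x19, 0x19, 0x0a, 0xcc, 0x2b]
t1 = [0x19, 0x19, 0x0a, 0x0a, 0xcc, 0xcc, 0x10, 0x2b]
t2 = [0x19, 0xcc, 0xcc, 0x2b, 0x10, 0x10, 0x0a, 0x2b]

RES = [ 0x19  0xcc  0xcc  0x2b  0x10  0x10  0x0a  0x2b ]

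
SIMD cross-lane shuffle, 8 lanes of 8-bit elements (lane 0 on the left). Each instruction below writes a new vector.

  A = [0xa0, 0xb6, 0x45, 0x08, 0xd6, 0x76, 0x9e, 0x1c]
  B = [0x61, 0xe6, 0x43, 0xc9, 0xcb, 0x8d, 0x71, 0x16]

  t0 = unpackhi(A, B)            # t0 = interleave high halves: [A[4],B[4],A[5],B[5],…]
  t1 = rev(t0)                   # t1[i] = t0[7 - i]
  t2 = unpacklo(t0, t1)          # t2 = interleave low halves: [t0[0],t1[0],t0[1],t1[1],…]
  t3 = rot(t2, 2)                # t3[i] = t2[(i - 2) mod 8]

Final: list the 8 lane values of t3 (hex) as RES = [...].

→ t0 |d6|cb|76|8d|9e|71|1c|16|
→ t1 |16|1c|71|9e|8d|76|cb|d6|
→ t2 |d6|16|cb|1c|76|71|8d|9e|
→ t3 |8d|9e|d6|16|cb|1c|76|71|

RES = [0x8d, 0x9e, 0xd6, 0x16, 0xcb, 0x1c, 0x76, 0x71]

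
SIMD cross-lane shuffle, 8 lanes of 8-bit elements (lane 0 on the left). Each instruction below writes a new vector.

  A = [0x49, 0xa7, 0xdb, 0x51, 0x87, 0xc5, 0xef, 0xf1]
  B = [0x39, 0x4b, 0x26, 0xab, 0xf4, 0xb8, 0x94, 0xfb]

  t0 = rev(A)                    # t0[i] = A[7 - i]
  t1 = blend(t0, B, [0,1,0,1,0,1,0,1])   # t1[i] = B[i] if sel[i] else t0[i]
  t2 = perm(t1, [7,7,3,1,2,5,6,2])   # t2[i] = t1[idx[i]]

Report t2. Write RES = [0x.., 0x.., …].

RES = [ 0xfb  0xfb  0xab  0x4b  0xc5  0xb8  0xa7  0xc5 ]

t0 = [0xf1, 0xef, 0xc5, 0x87, 0x51, 0xdb, 0xa7, 0x49]
t1 = [0xf1, 0x4b, 0xc5, 0xab, 0x51, 0xb8, 0xa7, 0xfb]
t2 = [0xfb, 0xfb, 0xab, 0x4b, 0xc5, 0xb8, 0xa7, 0xc5]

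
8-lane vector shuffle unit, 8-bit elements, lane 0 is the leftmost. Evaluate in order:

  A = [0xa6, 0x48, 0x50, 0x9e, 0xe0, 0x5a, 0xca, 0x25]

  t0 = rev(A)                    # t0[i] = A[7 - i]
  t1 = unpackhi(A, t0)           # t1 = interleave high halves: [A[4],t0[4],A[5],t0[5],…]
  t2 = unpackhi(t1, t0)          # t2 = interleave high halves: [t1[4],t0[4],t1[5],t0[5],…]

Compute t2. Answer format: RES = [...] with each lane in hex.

  t0: 25 ca 5a e0 9e 50 48 a6
  t1: e0 9e 5a 50 ca 48 25 a6
  t2: ca 9e 48 50 25 48 a6 a6

RES = [ 0xca  0x9e  0x48  0x50  0x25  0x48  0xa6  0xa6 ]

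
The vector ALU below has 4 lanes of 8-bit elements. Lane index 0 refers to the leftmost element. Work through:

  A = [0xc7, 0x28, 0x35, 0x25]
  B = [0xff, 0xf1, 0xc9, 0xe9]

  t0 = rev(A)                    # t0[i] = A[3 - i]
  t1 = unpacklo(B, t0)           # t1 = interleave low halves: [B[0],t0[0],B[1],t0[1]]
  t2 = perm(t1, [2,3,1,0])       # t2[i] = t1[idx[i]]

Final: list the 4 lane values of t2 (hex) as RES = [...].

→ t0 |25|35|28|c7|
→ t1 |ff|25|f1|35|
→ t2 |f1|35|25|ff|

RES = [ 0xf1  0x35  0x25  0xff ]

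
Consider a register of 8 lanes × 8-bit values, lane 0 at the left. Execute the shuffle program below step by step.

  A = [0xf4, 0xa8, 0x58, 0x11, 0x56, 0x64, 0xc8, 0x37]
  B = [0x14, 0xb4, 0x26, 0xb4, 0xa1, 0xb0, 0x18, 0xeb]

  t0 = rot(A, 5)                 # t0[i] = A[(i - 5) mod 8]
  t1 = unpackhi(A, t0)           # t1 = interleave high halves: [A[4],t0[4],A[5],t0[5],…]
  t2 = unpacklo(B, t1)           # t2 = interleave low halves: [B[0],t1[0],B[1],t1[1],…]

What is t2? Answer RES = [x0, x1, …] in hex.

  t0: 11 56 64 c8 37 f4 a8 58
  t1: 56 37 64 f4 c8 a8 37 58
  t2: 14 56 b4 37 26 64 b4 f4

RES = [ 0x14  0x56  0xb4  0x37  0x26  0x64  0xb4  0xf4 ]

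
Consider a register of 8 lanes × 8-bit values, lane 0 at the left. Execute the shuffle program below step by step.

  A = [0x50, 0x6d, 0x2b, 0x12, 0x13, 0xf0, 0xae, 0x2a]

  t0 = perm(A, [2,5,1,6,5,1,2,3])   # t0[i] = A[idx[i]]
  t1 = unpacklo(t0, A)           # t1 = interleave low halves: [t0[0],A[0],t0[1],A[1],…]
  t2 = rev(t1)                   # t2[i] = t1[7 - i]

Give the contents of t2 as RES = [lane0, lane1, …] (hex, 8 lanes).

→ t0 |2b|f0|6d|ae|f0|6d|2b|12|
→ t1 |2b|50|f0|6d|6d|2b|ae|12|
→ t2 |12|ae|2b|6d|6d|f0|50|2b|

RES = [0x12, 0xae, 0x2b, 0x6d, 0x6d, 0xf0, 0x50, 0x2b]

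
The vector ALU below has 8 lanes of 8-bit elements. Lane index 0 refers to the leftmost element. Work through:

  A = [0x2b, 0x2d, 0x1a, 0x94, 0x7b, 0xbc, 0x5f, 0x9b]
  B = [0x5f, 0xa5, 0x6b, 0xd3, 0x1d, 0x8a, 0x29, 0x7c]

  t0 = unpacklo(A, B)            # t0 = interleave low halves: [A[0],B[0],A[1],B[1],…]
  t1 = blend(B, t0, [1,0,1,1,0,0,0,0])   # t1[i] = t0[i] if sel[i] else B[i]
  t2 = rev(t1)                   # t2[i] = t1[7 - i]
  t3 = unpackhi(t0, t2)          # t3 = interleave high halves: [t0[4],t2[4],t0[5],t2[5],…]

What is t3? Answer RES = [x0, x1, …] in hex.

t0 = [0x2b, 0x5f, 0x2d, 0xa5, 0x1a, 0x6b, 0x94, 0xd3]
t1 = [0x2b, 0xa5, 0x2d, 0xa5, 0x1d, 0x8a, 0x29, 0x7c]
t2 = [0x7c, 0x29, 0x8a, 0x1d, 0xa5, 0x2d, 0xa5, 0x2b]
t3 = [0x1a, 0xa5, 0x6b, 0x2d, 0x94, 0xa5, 0xd3, 0x2b]

RES = [0x1a, 0xa5, 0x6b, 0x2d, 0x94, 0xa5, 0xd3, 0x2b]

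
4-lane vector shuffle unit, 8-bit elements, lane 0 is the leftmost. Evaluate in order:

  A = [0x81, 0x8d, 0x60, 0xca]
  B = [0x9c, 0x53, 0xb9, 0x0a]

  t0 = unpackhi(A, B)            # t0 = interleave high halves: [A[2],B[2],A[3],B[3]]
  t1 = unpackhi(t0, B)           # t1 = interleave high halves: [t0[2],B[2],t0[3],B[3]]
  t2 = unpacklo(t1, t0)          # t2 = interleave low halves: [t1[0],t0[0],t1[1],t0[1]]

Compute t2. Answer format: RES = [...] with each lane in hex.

  t0: 60 b9 ca 0a
  t1: ca b9 0a 0a
  t2: ca 60 b9 b9

RES = [ 0xca  0x60  0xb9  0xb9 ]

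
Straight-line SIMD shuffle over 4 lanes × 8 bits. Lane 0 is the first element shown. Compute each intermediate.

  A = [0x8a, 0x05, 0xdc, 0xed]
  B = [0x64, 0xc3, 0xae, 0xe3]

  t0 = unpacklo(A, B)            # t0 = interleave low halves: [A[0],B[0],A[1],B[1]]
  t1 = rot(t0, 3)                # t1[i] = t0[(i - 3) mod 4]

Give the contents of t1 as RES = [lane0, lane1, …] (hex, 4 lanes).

  t0: 8a 64 05 c3
  t1: 64 05 c3 8a

RES = [ 0x64  0x05  0xc3  0x8a ]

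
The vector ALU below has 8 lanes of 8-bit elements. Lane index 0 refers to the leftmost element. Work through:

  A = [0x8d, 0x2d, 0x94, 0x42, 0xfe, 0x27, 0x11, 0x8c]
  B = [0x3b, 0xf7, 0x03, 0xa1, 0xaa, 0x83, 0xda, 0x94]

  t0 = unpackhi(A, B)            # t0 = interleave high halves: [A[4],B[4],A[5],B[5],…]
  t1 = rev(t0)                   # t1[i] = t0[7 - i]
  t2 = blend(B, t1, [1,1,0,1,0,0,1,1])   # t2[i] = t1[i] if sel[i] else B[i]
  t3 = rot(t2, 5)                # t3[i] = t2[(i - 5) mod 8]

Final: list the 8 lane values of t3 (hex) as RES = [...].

t0 = [0xfe, 0xaa, 0x27, 0x83, 0x11, 0xda, 0x8c, 0x94]
t1 = [0x94, 0x8c, 0xda, 0x11, 0x83, 0x27, 0xaa, 0xfe]
t2 = [0x94, 0x8c, 0x03, 0x11, 0xaa, 0x83, 0xaa, 0xfe]
t3 = [0x11, 0xaa, 0x83, 0xaa, 0xfe, 0x94, 0x8c, 0x03]

RES = [ 0x11  0xaa  0x83  0xaa  0xfe  0x94  0x8c  0x03 ]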